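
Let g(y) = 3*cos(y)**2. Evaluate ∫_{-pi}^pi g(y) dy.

3*pi

Use the identity cos^2(y) = (1 + cos(2*y))/2.
An antiderivative is F(y) = 3*y/2 + 3*sin(2*y)/4.
Then F(pi) - F(-pi) = (3*pi/2) - (-3*pi/2) = 3*pi.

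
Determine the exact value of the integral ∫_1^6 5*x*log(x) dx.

Integrate by parts once (u = ln x, dv = 5*x dx).
An antiderivative is F(x) = 5*x**2*(2*log(x) - 1)/4.
Then F(6) - F(1) = (-45 + 90*log(2) + 90*log(3)) - (-5/4) = -175/4 + 90*log(2) + 90*log(3).

-175/4 + 90*log(2) + 90*log(3)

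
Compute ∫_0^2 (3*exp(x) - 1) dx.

-5 + 3*exp(2)

An antiderivative is F(x) = -x + 3*exp(x).
Then F(2) - F(0) = (-2 + 3*exp(2)) - (3) = -5 + 3*exp(2).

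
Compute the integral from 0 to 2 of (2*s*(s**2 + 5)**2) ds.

604/3

Let u = s**2 + 5, so du = 2*s ds. When s = 0, u = 5; when s = 2, u = 9.
The integral becomes ∫ u**2 du from 5 to 9, with antiderivative u**3/3.
Back in s: F(s) = (s**2 + 5)**3/3.
Then F(2) - F(0) = (243) - (125/3) = 604/3.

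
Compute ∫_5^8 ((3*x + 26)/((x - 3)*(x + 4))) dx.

-9*log(2) + 2*log(3) + 5*log(5)

Factor the denominator: x**2 + x - 12 = (x + 4)(x - 3).
Partial fractions: (3*x + 26)/((x - 3)*(x + 4)) = -2/(x + 4) + 5/(x - 3).
An antiderivative is F(x) = 5*log(x - 3) - 2*log(x + 4).
Then F(8) - F(5) = (-4*log(2) - 2*log(3) + 5*log(5)) - (log(32/81)) = -9*log(2) + 2*log(3) + 5*log(5).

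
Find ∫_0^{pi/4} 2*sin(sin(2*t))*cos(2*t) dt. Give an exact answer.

1 - cos(1)

Let u = sin(2*t), so du = 2*cos(2*t) dt. When t = 0, u = 0; when t = pi/4, u = 1.
The integral becomes ∫ sin(u) du from 0 to 1, with antiderivative -cos(u).
Back in t: F(t) = -cos(sin(2*t)).
Then F(pi/4) - F(0) = (-cos(1)) - (-1) = 1 - cos(1).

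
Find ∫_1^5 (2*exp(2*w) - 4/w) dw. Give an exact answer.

-exp(2) - 4*log(5) + exp(10)

An antiderivative is F(w) = exp(2*w) - 4*log(w).
Then F(5) - F(1) = (-4*log(5) + exp(10)) - (exp(2)) = -exp(2) - 4*log(5) + exp(10).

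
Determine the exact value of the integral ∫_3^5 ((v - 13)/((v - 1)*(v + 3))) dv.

log(32/81)

Factor the denominator: v**2 + 2*v - 3 = (v + 3)(v - 1).
Partial fractions: (v - 13)/((v - 1)*(v + 3)) = 4/(v + 3) - 3/(v - 1).
An antiderivative is F(v) = -3*log(v - 1) + 4*log(v + 3).
Then F(5) - F(3) = (log(64)) - (log(2) + 4*log(3)) = log(32/81).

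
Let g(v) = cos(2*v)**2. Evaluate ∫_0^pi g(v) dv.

pi/2

Use the identity cos^2(2*v) = (1 + cos(4*v))/2.
An antiderivative is F(v) = v/2 + sin(4*v)/8.
Then F(pi) - F(0) = (pi/2) - (0) = pi/2.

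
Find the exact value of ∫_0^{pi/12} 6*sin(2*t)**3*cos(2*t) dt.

Let u = sin(2*t), so du = 2*cos(2*t) dt. When t = 0, u = 0; when t = pi/12, u = 1/2.
The integral becomes 3·∫ u**3 du from 0 to 1/2, with antiderivative 3*u**4/4.
Back in t: F(t) = 3*sin(2*t)**4/4.
Then F(pi/12) - F(0) = (3/64) - (0) = 3/64.

3/64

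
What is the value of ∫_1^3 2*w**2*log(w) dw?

-52/9 + 18*log(3)

Integrate by parts once (u = ln w, dv = 2*w**2 dw).
An antiderivative is F(w) = 2*w**3*(3*log(w) - 1)/9.
Then F(3) - F(1) = (-6 + 18*log(3)) - (-2/9) = -52/9 + 18*log(3).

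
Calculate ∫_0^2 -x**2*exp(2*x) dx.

Integrate by parts twice (u = x^2, dv = -exp(2*x) dx).
An antiderivative is F(x) = (-2*x**2 + 2*x - 1)*exp(2*x)/4.
Then F(2) - F(0) = (-5*exp(4)/4) - (-1/4) = 1/4 - 5*exp(4)/4.

1/4 - 5*exp(4)/4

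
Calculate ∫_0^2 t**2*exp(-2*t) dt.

(-13 + exp(4))*exp(-4)/4

Integrate by parts twice (u = t^2, dv = exp(-2*t) dt).
An antiderivative is F(t) = (-2*t**2 - 2*t - 1)*exp(-2*t)/4.
Then F(2) - F(0) = (-13*exp(-4)/4) - (-1/4) = (-13 + exp(4))*exp(-4)/4.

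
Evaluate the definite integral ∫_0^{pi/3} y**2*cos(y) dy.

-sqrt(3) + sqrt(3)*pi**2/18 + pi/3

Integrate by parts twice (u = y^2, dv = cos(y) dy).
An antiderivative is F(y) = y**2*sin(y) + 2*y*cos(y) - 2*sin(y).
Then F(pi/3) - F(0) = (-sqrt(3) + sqrt(3)*pi**2/18 + pi/3) - (0) = -sqrt(3) + sqrt(3)*pi**2/18 + pi/3.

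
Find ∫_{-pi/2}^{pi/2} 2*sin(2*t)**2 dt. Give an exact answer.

pi

Use the identity sin^2(2*t) = (1 - cos(4*t))/2.
An antiderivative is F(t) = t - sin(4*t)/4.
Then F(pi/2) - F(-pi/2) = (pi/2) - (-pi/2) = pi.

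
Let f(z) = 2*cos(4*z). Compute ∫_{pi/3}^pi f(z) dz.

sqrt(3)/4

An antiderivative is F(z) = sin(4*z)/2.
Then F(pi) - F(pi/3) = (0) - (-sqrt(3)/4) = sqrt(3)/4.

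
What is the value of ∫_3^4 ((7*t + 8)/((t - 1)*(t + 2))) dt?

-2*log(5) - 3*log(2) + 7*log(3)

Factor the denominator: t**2 + t - 2 = (t + 2)(t - 1).
Partial fractions: (7*t + 8)/((t - 1)*(t + 2)) = 2/(t + 2) + 5/(t - 1).
An antiderivative is F(t) = 5*log(t - 1) + 2*log(t + 2).
Then F(4) - F(3) = (2*log(2) + 7*log(3)) - (2*log(5) + 5*log(2)) = -2*log(5) - 3*log(2) + 7*log(3).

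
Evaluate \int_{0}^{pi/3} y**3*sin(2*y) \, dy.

Integrate by parts 3 times (u = y^3, dv = sin(2*y) dy).
An antiderivative is F(y) = -y**3*cos(2*y)/2 + 3*y**2*sin(2*y)/4 + 3*y*cos(2*y)/4 - 3*sin(2*y)/8.
Then F(pi/3) - F(0) = (-pi/8 - 3*sqrt(3)/16 + pi**3/108 + sqrt(3)*pi**2/24) - (0) = -pi/8 - 3*sqrt(3)/16 + pi**3/108 + sqrt(3)*pi**2/24.

-pi/8 - 3*sqrt(3)/16 + pi**3/108 + sqrt(3)*pi**2/24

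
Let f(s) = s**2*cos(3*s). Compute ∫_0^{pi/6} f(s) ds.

-2/27 + pi**2/108

Integrate by parts twice (u = s^2, dv = cos(3*s) ds).
An antiderivative is F(s) = s**2*sin(3*s)/3 + 2*s*cos(3*s)/9 - 2*sin(3*s)/27.
Then F(pi/6) - F(0) = (-2/27 + pi**2/108) - (0) = -2/27 + pi**2/108.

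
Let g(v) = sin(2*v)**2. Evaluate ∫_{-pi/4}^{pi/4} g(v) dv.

pi/4

Use the identity sin^2(2*v) = (1 - cos(4*v))/2.
An antiderivative is F(v) = v/2 - sin(4*v)/8.
Then F(pi/4) - F(-pi/4) = (pi/8) - (-pi/8) = pi/4.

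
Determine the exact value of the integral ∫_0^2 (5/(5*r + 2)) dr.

Let u = 5*r + 2, so du = 5 dr. When r = 0, u = 2; when r = 2, u = 12.
The integral becomes ∫ 1/u du from 2 to 12, with antiderivative log(u).
Back in r: F(r) = log(5*r + 2).
Then F(2) - F(0) = (log(12)) - (log(2)) = log(6).

log(6)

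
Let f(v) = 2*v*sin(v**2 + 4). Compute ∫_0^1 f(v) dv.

cos(4) - cos(5)

Let u = v**2 + 4, so du = 2*v dv. When v = 0, u = 4; when v = 1, u = 5.
The integral becomes ∫ sin(u) du from 4 to 5, with antiderivative -cos(u).
Back in v: F(v) = -cos(v**2 + 4).
Then F(1) - F(0) = (-cos(5)) - (-cos(4)) = cos(4) - cos(5).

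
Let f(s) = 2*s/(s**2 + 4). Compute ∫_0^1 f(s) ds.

Let u = s**2 + 4, so du = 2*s ds. When s = 0, u = 4; when s = 1, u = 5.
The integral becomes ∫ 1/u du from 4 to 5, with antiderivative log(u).
Back in s: F(s) = log(s**2 + 4).
Then F(1) - F(0) = (log(5)) - (log(4)) = log(5/4).

log(5/4)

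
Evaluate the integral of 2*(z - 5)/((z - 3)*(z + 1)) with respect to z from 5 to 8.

log(27/20)

Factor the denominator: z**2 - 2*z - 3 = (z + 1)(z - 3).
Partial fractions: 2*(z - 5)/((z - 3)*(z + 1)) = 3/(z + 1) - 1/(z - 3).
An antiderivative is F(z) = -log(z - 3) + 3*log(z + 1).
Then F(8) - F(5) = (-log(5) + 6*log(3)) - (2*log(2) + 3*log(3)) = log(27/20).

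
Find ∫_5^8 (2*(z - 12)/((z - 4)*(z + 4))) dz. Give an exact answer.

log(16/81)

Factor the denominator: z**2 - 16 = (z + 4)(z - 4).
Partial fractions: 2*(z - 12)/((z - 4)*(z + 4)) = 4/(z + 4) - 2/(z - 4).
An antiderivative is F(z) = -2*log(z - 4) + 4*log(z + 4).
Then F(8) - F(5) = (4*log(2) + 4*log(3)) - (8*log(3)) = log(16/81).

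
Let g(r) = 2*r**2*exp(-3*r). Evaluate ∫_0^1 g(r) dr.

4/27 - 34*exp(-3)/27

Integrate by parts twice (u = r^2, dv = 2*exp(-3*r) dr).
An antiderivative is F(r) = (-18*r**2 - 12*r - 4)*exp(-3*r)/27.
Then F(1) - F(0) = (-34*exp(-3)/27) - (-4/27) = 4/27 - 34*exp(-3)/27.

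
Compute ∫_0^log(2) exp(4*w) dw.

Let u = exp(w), so du = exp(w) dw. When w = 0, u = 1; when w = log(2), u = 2.
The integral becomes ∫ u**3 du from 1 to 2, with antiderivative u**4/4.
Back in w: F(w) = exp(4*w)/4.
Then F(log(2)) - F(0) = (4) - (1/4) = 15/4.

15/4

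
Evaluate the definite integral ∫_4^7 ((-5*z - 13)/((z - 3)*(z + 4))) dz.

Factor the denominator: z**2 + z - 12 = (z + 4)(z - 3).
Partial fractions: (-5*z - 13)/((z - 3)*(z + 4)) = -1/(z + 4) - 4/(z - 3).
An antiderivative is F(z) = -4*log(z - 3) - log(z + 4).
Then F(7) - F(4) = (-8*log(2) - log(11)) - (-log(8)) = -5*log(2) - log(11).

-5*log(2) - log(11)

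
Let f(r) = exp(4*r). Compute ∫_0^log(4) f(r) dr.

255/4

Let u = exp(r), so du = exp(r) dr. When r = 0, u = 1; when r = log(4), u = 4.
The integral becomes ∫ u**3 du from 1 to 4, with antiderivative u**4/4.
Back in r: F(r) = exp(4*r)/4.
Then F(log(4)) - F(0) = (64) - (1/4) = 255/4.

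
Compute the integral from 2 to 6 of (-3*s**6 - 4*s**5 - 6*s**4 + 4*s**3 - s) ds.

By the power rule, an antiderivative is F(s) = -3*s**7/7 - 2*s**6/3 - 6*s**5/5 + s**4 - s**2/2.
Then F(6) - F(2) = (-5569542/35) - (-12802/105) = -16695824/105.

-16695824/105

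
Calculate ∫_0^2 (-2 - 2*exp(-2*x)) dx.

An antiderivative is F(x) = -2*x + exp(-2*x).
Then F(2) - F(0) = (-4 + exp(-4)) - (1) = -5 + exp(-4).

-5 + exp(-4)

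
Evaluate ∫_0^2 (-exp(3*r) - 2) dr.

An antiderivative is F(r) = -exp(3*r)/3 - 2*r.
Then F(2) - F(0) = (-exp(6)/3 - 4) - (-1/3) = -exp(6)/3 - 11/3.

-exp(6)/3 - 11/3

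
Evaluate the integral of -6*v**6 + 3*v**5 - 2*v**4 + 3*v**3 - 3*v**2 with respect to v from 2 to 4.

By the power rule, an antiderivative is F(v) = -6*v**7/7 + v**6/2 - 2*v**5/5 + 3*v**4/4 - v**3.
Then F(4) - F(2) = (-429696/35) - (-3028/35) = -426668/35.

-426668/35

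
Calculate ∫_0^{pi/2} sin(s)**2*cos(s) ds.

Let u = sin(s), so du = cos(s) ds. When s = 0, u = 0; when s = pi/2, u = 1.
The integral becomes ∫ u**2 du from 0 to 1, with antiderivative u**3/3.
Back in s: F(s) = sin(s)**3/3.
Then F(pi/2) - F(0) = (1/3) - (0) = 1/3.

1/3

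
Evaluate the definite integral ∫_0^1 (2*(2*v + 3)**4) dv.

Let u = 2*v + 3, so du = 2 dv. When v = 0, u = 3; when v = 1, u = 5.
The integral becomes ∫ u**4 du from 3 to 5, with antiderivative u**5/5.
Back in v: F(v) = (2*v + 3)**5/5.
Then F(1) - F(0) = (625) - (243/5) = 2882/5.

2882/5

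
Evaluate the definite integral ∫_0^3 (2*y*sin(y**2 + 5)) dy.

-cos(14) + cos(5)

Let u = y**2 + 5, so du = 2*y dy. When y = 0, u = 5; when y = 3, u = 14.
The integral becomes ∫ sin(u) du from 5 to 14, with antiderivative -cos(u).
Back in y: F(y) = -cos(y**2 + 5).
Then F(3) - F(0) = (-cos(14)) - (-cos(5)) = -cos(14) + cos(5).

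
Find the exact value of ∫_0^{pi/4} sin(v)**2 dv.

Use the identity sin^2(v) = (1 - cos(2*v))/2.
An antiderivative is F(v) = v/2 - sin(2*v)/4.
Then F(pi/4) - F(0) = (-1/4 + pi/8) - (0) = -1/4 + pi/8.

-1/4 + pi/8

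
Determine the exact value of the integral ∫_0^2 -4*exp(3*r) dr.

4/3 - 4*exp(6)/3

An antiderivative is F(r) = -4*exp(3*r)/3.
Then F(2) - F(0) = (-4*exp(6)/3) - (-4/3) = 4/3 - 4*exp(6)/3.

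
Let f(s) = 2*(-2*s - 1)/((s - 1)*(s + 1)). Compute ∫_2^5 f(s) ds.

-7*log(2)

Factor the denominator: s**2 - 1 = (s + 1)(s - 1).
Partial fractions: 2*(-2*s - 1)/((s - 1)*(s + 1)) = -1/(s + 1) - 3/(s - 1).
An antiderivative is F(s) = -3*log(s - 1) - log(s + 1).
Then F(5) - F(2) = (-7*log(2) - log(3)) - (-log(3)) = -7*log(2).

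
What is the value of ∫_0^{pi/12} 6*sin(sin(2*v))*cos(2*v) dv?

3 - 3*cos(1/2)

Let u = sin(2*v), so du = 2*cos(2*v) dv. When v = 0, u = 0; when v = pi/12, u = 1/2.
The integral becomes 3·∫ sin(u) du from 0 to 1/2, with antiderivative -3*cos(u).
Back in v: F(v) = -3*cos(sin(2*v)).
Then F(pi/12) - F(0) = (-3*cos(1/2)) - (-3) = 3 - 3*cos(1/2).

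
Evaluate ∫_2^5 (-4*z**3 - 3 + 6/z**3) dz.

By the power rule, an antiderivative is F(z) = -z**4 - 3*z - 3/z**2.
Then F(5) - F(2) = (-16003/25) - (-91/4) = -61737/100.

-61737/100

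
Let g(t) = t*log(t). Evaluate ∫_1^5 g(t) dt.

-6 + 25*log(5)/2

Integrate by parts once (u = ln t, dv = t dt).
An antiderivative is F(t) = t**2*(2*log(t) - 1)/4.
Then F(5) - F(1) = (-25/4 + 25*log(5)/2) - (-1/4) = -6 + 25*log(5)/2.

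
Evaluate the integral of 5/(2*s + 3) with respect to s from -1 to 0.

An antiderivative is F(s) = 5*log(2*s + 3)/2.
Then F(0) - F(-1) = (5*log(3)/2) - (0) = 5*log(3)/2.

5*log(3)/2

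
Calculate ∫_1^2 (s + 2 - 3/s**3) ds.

19/8

By the power rule, an antiderivative is F(s) = s**2/2 + 2*s + 3/(2*s**2).
Then F(2) - F(1) = (51/8) - (4) = 19/8.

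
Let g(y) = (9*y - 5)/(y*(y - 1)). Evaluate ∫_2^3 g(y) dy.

Factor the denominator: y**2 - y = y(y - 1).
Partial fractions: (9*y - 5)/(y*(y - 1)) = 5/y + 4/(y - 1).
An antiderivative is F(y) = 5*log(y) + 4*log(y - 1).
Then F(3) - F(2) = (4*log(2) + 5*log(3)) - (log(32)) = -log(2) + 5*log(3).

-log(2) + 5*log(3)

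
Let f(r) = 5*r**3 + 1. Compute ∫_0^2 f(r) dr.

22

By the power rule, an antiderivative is F(r) = 5*r**4/4 + r.
Then F(2) - F(0) = (22) - (0) = 22.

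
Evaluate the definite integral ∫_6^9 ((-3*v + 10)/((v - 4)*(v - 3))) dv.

Factor the denominator: v**2 - 7*v + 12 = (v - 3)(v - 4).
Partial fractions: (-3*v + 10)/((v - 4)*(v - 3)) = -1/(v - 3) - 2/(v - 4).
An antiderivative is F(v) = -2*log(v - 4) - log(v - 3).
Then F(9) - F(6) = (-2*log(5) - log(3) - log(2)) - (-log(12)) = log(2/25).

log(2/25)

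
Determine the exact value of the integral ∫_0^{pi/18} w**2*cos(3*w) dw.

Integrate by parts twice (u = w^2, dv = cos(3*w) dw).
An antiderivative is F(w) = w**2*sin(3*w)/3 + 2*w*cos(3*w)/9 - 2*sin(3*w)/27.
Then F(pi/18) - F(0) = (-1/27 + pi**2/1944 + sqrt(3)*pi/162) - (0) = -1/27 + pi**2/1944 + sqrt(3)*pi/162.

-1/27 + pi**2/1944 + sqrt(3)*pi/162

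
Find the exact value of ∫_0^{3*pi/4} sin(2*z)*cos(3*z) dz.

Use the identity sin(2*z)cos(3*z) = [sin(5*z) + sin(-z)]/2.
An antiderivative is F(z) = cos(z)/2 - cos(5*z)/10.
Then F(3*pi/4) - F(0) = (-3*sqrt(2)/10) - (2/5) = -3*sqrt(2)/10 - 2/5.

-3*sqrt(2)/10 - 2/5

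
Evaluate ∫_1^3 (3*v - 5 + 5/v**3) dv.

38/9

By the power rule, an antiderivative is F(v) = 3*v**2/2 - 5*v - 5/(2*v**2).
Then F(3) - F(1) = (-16/9) - (-6) = 38/9.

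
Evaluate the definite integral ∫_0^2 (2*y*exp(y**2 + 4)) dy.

Let u = y**2 + 4, so du = 2*y dy. When y = 0, u = 4; when y = 2, u = 8.
The integral becomes ∫ exp(u) du from 4 to 8, with antiderivative exp(u).
Back in y: F(y) = exp(y**2 + 4).
Then F(2) - F(0) = (exp(8)) - (exp(4)) = -exp(4) + exp(8).

-exp(4) + exp(8)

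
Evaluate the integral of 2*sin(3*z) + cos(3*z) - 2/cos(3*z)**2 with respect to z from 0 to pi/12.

An antiderivative is F(z) = sin(3*z)/3 - 2*cos(3*z)/3 - 2*tan(3*z)/3.
Then F(pi/12) - F(0) = (-2/3 - sqrt(2)/6) - (-2/3) = -sqrt(2)/6.

-sqrt(2)/6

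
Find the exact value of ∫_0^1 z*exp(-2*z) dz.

Integrate by parts once (u = z, dv = exp(-2*z) dz).
An antiderivative is F(z) = (-2*z - 1)*exp(-2*z)/4.
Then F(1) - F(0) = (-3*exp(-2)/4) - (-1/4) = (-3 + exp(2))*exp(-2)/4.

(-3 + exp(2))*exp(-2)/4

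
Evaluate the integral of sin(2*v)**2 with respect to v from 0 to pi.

Use the identity sin^2(2*v) = (1 - cos(4*v))/2.
An antiderivative is F(v) = v/2 - sin(4*v)/8.
Then F(pi) - F(0) = (pi/2) - (0) = pi/2.

pi/2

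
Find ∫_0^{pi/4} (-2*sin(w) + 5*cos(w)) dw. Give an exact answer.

An antiderivative is F(w) = 5*sin(w) + 2*cos(w).
Then F(pi/4) - F(0) = (7*sqrt(2)/2) - (2) = -2 + 7*sqrt(2)/2.

-2 + 7*sqrt(2)/2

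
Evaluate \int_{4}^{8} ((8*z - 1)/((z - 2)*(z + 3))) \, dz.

Factor the denominator: z**2 + z - 6 = (z + 3)(z - 2).
Partial fractions: (8*z - 1)/((z - 2)*(z + 3)) = 5/(z + 3) + 3/(z - 2).
An antiderivative is F(z) = 3*log(z - 2) + 5*log(z + 3).
Then F(8) - F(4) = (3*log(2) + 3*log(3) + 5*log(11)) - (3*log(2) + 5*log(7)) = -5*log(7) + 3*log(3) + 5*log(11).

-5*log(7) + 3*log(3) + 5*log(11)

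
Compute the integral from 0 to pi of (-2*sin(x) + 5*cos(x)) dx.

-4

An antiderivative is F(x) = 5*sin(x) + 2*cos(x).
Then F(pi) - F(0) = (-2) - (2) = -4.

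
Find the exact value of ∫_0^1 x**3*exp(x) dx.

Integrate by parts 3 times (u = x^3, dv = exp(x) dx).
An antiderivative is F(x) = (x**3 - 3*x**2 + 6*x - 6)*exp(x).
Then F(1) - F(0) = (-2*E) - (-6) = 6 - 2*E.

6 - 2*E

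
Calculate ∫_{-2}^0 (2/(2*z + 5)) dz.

log(5)

An antiderivative is F(z) = log(2*z + 5).
Then F(0) - F(-2) = (log(5)) - (0) = log(5).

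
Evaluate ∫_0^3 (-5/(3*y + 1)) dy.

-5*log(10)/3

An antiderivative is F(y) = -5*log(3*y + 1)/3.
Then F(3) - F(0) = (-5*log(10)/3) - (0) = -5*log(10)/3.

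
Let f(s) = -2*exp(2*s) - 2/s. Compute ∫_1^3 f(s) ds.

-exp(6) - log(9) + exp(2)

An antiderivative is F(s) = -exp(2*s) - 2*log(s).
Then F(3) - F(1) = (-exp(6) - log(9)) - (-exp(2)) = -exp(6) - log(9) + exp(2).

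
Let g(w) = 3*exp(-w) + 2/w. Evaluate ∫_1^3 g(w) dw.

-3*exp(-3) + 3*exp(-1) + 2*log(3)

An antiderivative is F(w) = 2*log(w) - 3*exp(-w).
Then F(3) - F(1) = (-3*exp(-3) + 2*log(3)) - (-3*exp(-1)) = -3*exp(-3) + 3*exp(-1) + 2*log(3).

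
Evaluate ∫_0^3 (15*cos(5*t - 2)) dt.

Let u = 5*t - 2, so du = 5 dt. When t = 0, u = -2; when t = 3, u = 13.
The integral becomes 3·∫ cos(u) du from -2 to 13, with antiderivative 3*sin(u).
Back in t: F(t) = 3*sin(5*t - 2).
Then F(3) - F(0) = (3*sin(13)) - (-3*sin(2)) = 3*sin(13) + 3*sin(2).

3*sin(13) + 3*sin(2)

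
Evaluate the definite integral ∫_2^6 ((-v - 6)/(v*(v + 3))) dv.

Factor the denominator: v**2 + 3*v = (v + 3)v.
Partial fractions: (-v - 6)/(v*(v + 3)) = 1/(v + 3) - 2/v.
An antiderivative is F(v) = -2*log(v) + log(v + 3).
Then F(6) - F(2) = (-log(4)) - (log(5/4)) = -log(5).

-log(5)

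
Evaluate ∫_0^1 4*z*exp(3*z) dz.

4/9 + 8*exp(3)/9

Integrate by parts once (u = z, dv = 4*exp(3*z) dz).
An antiderivative is F(z) = (12*z - 4)*exp(3*z)/9.
Then F(1) - F(0) = (8*exp(3)/9) - (-4/9) = 4/9 + 8*exp(3)/9.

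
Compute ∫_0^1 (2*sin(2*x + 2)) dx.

cos(2) - cos(4)

Let u = 2*x + 2, so du = 2 dx. When x = 0, u = 2; when x = 1, u = 4.
The integral becomes ∫ sin(u) du from 2 to 4, with antiderivative -cos(u).
Back in x: F(x) = -cos(2*x + 2).
Then F(1) - F(0) = (-cos(4)) - (-cos(2)) = cos(2) - cos(4).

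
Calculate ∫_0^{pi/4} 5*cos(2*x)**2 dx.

5*pi/8

Use the identity cos^2(2*x) = (1 + cos(4*x))/2.
An antiderivative is F(x) = 5*x/2 + 5*sin(4*x)/8.
Then F(pi/4) - F(0) = (5*pi/8) - (0) = 5*pi/8.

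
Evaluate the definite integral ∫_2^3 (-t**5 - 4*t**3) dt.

By the power rule, an antiderivative is F(t) = -t**6/6 - t**4.
Then F(3) - F(2) = (-405/2) - (-80/3) = -1055/6.

-1055/6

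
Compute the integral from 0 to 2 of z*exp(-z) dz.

1 - 3*exp(-2)

Integrate by parts once (u = z, dv = exp(-z) dz).
An antiderivative is F(z) = (-z - 1)*exp(-z).
Then F(2) - F(0) = (-3*exp(-2)) - (-1) = 1 - 3*exp(-2).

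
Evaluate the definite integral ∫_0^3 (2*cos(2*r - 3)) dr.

Let u = 2*r - 3, so du = 2 dr. When r = 0, u = -3; when r = 3, u = 3.
The integral becomes ∫ cos(u) du from -3 to 3, with antiderivative sin(u).
Back in r: F(r) = sin(2*r - 3).
Then F(3) - F(0) = (sin(3)) - (-sin(3)) = 2*sin(3).

2*sin(3)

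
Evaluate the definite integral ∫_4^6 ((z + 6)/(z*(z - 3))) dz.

Factor the denominator: z**2 - 3*z = z(z - 3).
Partial fractions: (z + 6)/(z*(z - 3)) = -2/z + 3/(z - 3).
An antiderivative is F(z) = -2*log(z) + 3*log(z - 3).
Then F(6) - F(4) = (log(3/4)) - (-log(16)) = log(12).

log(12)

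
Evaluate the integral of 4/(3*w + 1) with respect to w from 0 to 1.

An antiderivative is F(w) = 4*log(3*w + 1)/3.
Then F(1) - F(0) = (8*log(2)/3) - (0) = 8*log(2)/3.

8*log(2)/3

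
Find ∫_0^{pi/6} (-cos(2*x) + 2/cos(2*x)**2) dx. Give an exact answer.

3*sqrt(3)/4

An antiderivative is F(x) = -sin(2*x)/2 + tan(2*x).
Then F(pi/6) - F(0) = (3*sqrt(3)/4) - (0) = 3*sqrt(3)/4.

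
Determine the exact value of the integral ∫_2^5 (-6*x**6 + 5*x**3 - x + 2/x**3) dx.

By the power rule, an antiderivative is F(x) = -6*x**7/7 + 5*x**4/4 - x**2/2 - 1/x**2.
Then F(5) - F(2) = (-46336903/700) - (-2575/28) = -11568132/175.

-11568132/175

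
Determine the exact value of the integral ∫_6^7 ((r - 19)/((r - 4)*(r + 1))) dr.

-4*log(7) - 3*log(3) + 15*log(2)

Factor the denominator: r**2 - 3*r - 4 = (r + 1)(r - 4).
Partial fractions: (r - 19)/((r - 4)*(r + 1)) = 4/(r + 1) - 3/(r - 4).
An antiderivative is F(r) = -3*log(r - 4) + 4*log(r + 1).
Then F(7) - F(6) = (-3*log(3) + 12*log(2)) - (-3*log(2) + 4*log(7)) = -4*log(7) - 3*log(3) + 15*log(2).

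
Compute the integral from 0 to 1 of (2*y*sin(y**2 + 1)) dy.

Let u = y**2 + 1, so du = 2*y dy. When y = 0, u = 1; when y = 1, u = 2.
The integral becomes ∫ sin(u) du from 1 to 2, with antiderivative -cos(u).
Back in y: F(y) = -cos(y**2 + 1).
Then F(1) - F(0) = (-cos(2)) - (-cos(1)) = -cos(2) + cos(1).

-cos(2) + cos(1)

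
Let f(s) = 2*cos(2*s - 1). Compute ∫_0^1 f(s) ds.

Let u = 2*s - 1, so du = 2 ds. When s = 0, u = -1; when s = 1, u = 1.
The integral becomes ∫ cos(u) du from -1 to 1, with antiderivative sin(u).
Back in s: F(s) = sin(2*s - 1).
Then F(1) - F(0) = (sin(1)) - (-sin(1)) = 2*sin(1).

2*sin(1)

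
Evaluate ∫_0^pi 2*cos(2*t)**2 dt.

pi

Use the identity cos^2(2*t) = (1 + cos(4*t))/2.
An antiderivative is F(t) = t + sin(4*t)/4.
Then F(pi) - F(0) = (pi) - (0) = pi.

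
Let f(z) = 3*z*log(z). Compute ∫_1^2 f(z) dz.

Integrate by parts once (u = ln z, dv = 3*z dz).
An antiderivative is F(z) = 3*z**2*(2*log(z) - 1)/4.
Then F(2) - F(1) = (-3 + log(64)) - (-3/4) = -9/4 + log(64).

-9/4 + log(64)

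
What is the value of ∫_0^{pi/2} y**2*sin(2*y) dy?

Integrate by parts twice (u = y^2, dv = sin(2*y) dy).
An antiderivative is F(y) = -y**2*cos(2*y)/2 + y*sin(2*y)/2 + cos(2*y)/4.
Then F(pi/2) - F(0) = (-1/4 + pi**2/8) - (1/4) = -1/2 + pi**2/8.

-1/2 + pi**2/8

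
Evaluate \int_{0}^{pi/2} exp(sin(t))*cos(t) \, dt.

Let u = sin(t), so du = cos(t) dt. When t = 0, u = 0; when t = pi/2, u = 1.
The integral becomes ∫ exp(u) du from 0 to 1, with antiderivative exp(u).
Back in t: F(t) = exp(sin(t)).
Then F(pi/2) - F(0) = (E) - (1) = -1 + E.

-1 + E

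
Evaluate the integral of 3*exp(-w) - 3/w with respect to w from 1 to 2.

-3*log(2) - 3*exp(-2) + 3*exp(-1)

An antiderivative is F(w) = -3*log(w) - 3*exp(-w).
Then F(2) - F(1) = (-3*log(2) - 3*exp(-2)) - (-3*exp(-1)) = -3*log(2) - 3*exp(-2) + 3*exp(-1).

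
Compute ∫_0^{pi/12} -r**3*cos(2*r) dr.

-3/8 - sqrt(3)*pi**2/384 - pi**3/6912 + pi/32 + 3*sqrt(3)/16

Integrate by parts 3 times (u = r^3, dv = -cos(2*r) dr).
An antiderivative is F(r) = -r**3*sin(2*r)/2 - 3*r**2*cos(2*r)/4 + 3*r*sin(2*r)/4 + 3*cos(2*r)/8.
Then F(pi/12) - F(0) = (-sqrt(3)*pi**2/384 - pi**3/6912 + pi/32 + 3*sqrt(3)/16) - (3/8) = -3/8 - sqrt(3)*pi**2/384 - pi**3/6912 + pi/32 + 3*sqrt(3)/16.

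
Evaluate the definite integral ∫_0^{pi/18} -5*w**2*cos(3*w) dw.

Integrate by parts twice (u = w^2, dv = -5*cos(3*w) dw).
An antiderivative is F(w) = -5*w**2*sin(3*w)/3 - 10*w*cos(3*w)/9 + 10*sin(3*w)/27.
Then F(pi/18) - F(0) = (-5*sqrt(3)*pi/162 - 5*pi**2/1944 + 5/27) - (0) = -5*sqrt(3)*pi/162 - 5*pi**2/1944 + 5/27.

-5*sqrt(3)*pi/162 - 5*pi**2/1944 + 5/27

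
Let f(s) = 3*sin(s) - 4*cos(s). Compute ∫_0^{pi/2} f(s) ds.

An antiderivative is F(s) = -4*sin(s) - 3*cos(s).
Then F(pi/2) - F(0) = (-4) - (-3) = -1.

-1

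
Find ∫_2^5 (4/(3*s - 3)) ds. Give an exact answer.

8*log(2)/3

An antiderivative is F(s) = 4*log(3*s - 3)/3.
Then F(5) - F(2) = (4*log(12)/3) - (4*log(3)/3) = 8*log(2)/3.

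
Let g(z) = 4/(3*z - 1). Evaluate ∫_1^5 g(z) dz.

An antiderivative is F(z) = 4*log(3*z - 1)/3.
Then F(5) - F(1) = (4*log(14)/3) - (4*log(2)/3) = 4*log(7)/3.

4*log(7)/3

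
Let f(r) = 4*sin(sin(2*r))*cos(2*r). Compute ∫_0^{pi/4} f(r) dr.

Let u = sin(2*r), so du = 2*cos(2*r) dr. When r = 0, u = 0; when r = pi/4, u = 1.
The integral becomes 2·∫ sin(u) du from 0 to 1, with antiderivative -2*cos(u).
Back in r: F(r) = -2*cos(sin(2*r)).
Then F(pi/4) - F(0) = (-2*cos(1)) - (-2) = 2 - 2*cos(1).

2 - 2*cos(1)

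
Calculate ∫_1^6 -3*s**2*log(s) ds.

Integrate by parts once (u = ln s, dv = -3*s**2 ds).
An antiderivative is F(s) = -s**3*(3*log(s) - 1)/3.
Then F(6) - F(1) = (-216*log(3) - 216*log(2) + 72) - (1/3) = -216*log(3) - 216*log(2) + 215/3.

-216*log(3) - 216*log(2) + 215/3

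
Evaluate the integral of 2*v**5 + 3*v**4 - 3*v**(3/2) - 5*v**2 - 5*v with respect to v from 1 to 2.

649/30 - 24*sqrt(2)/5

By the power rule, an antiderivative is F(v) = v**6/3 - 6*v**(5/2)/5 + 3*v**5/5 - 5*v**3/3 - 5*v**2/2.
Then F(2) - F(1) = (86/5 - 24*sqrt(2)/5) - (-133/30) = 649/30 - 24*sqrt(2)/5.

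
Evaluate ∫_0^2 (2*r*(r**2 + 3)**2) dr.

Let u = r**2 + 3, so du = 2*r dr. When r = 0, u = 3; when r = 2, u = 7.
The integral becomes ∫ u**2 du from 3 to 7, with antiderivative u**3/3.
Back in r: F(r) = (r**2 + 3)**3/3.
Then F(2) - F(0) = (343/3) - (9) = 316/3.

316/3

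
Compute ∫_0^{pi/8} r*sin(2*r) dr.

sqrt(2)*(4 - pi)/32

Integrate by parts once (u = r, dv = sin(2*r) dr).
An antiderivative is F(r) = -r*cos(2*r)/2 + sin(2*r)/4.
Then F(pi/8) - F(0) = (sqrt(2)*(4 - pi)/32) - (0) = sqrt(2)*(4 - pi)/32.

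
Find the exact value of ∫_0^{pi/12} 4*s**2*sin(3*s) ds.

Integrate by parts twice (u = s^2, dv = 4*sin(3*s) ds).
An antiderivative is F(s) = -4*s**2*cos(3*s)/3 + 8*s*sin(3*s)/9 + 8*cos(3*s)/27.
Then F(pi/12) - F(0) = (sqrt(2)*(-pi**2 + 8*pi + 32)/216) - (8/27) = -8/27 - sqrt(2)*pi**2/216 + sqrt(2)*pi/27 + 4*sqrt(2)/27.

-8/27 - sqrt(2)*pi**2/216 + sqrt(2)*pi/27 + 4*sqrt(2)/27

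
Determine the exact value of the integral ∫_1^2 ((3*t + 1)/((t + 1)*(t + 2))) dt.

-7*log(3) + 12*log(2)

Factor the denominator: t**2 + 3*t + 2 = (t + 2)(t + 1).
Partial fractions: (3*t + 1)/((t + 1)*(t + 2)) = 5/(t + 2) - 2/(t + 1).
An antiderivative is F(t) = -2*log(t + 1) + 5*log(t + 2).
Then F(2) - F(1) = (-2*log(3) + 10*log(2)) - (-2*log(2) + 5*log(3)) = -7*log(3) + 12*log(2).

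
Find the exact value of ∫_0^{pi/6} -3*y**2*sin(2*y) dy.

-sqrt(3)*pi/8 + pi**2/48 + 3/8

Integrate by parts twice (u = y^2, dv = -3*sin(2*y) dy).
An antiderivative is F(y) = 3*y**2*cos(2*y)/2 - 3*y*sin(2*y)/2 - 3*cos(2*y)/4.
Then F(pi/6) - F(0) = (-sqrt(3)*pi/8 - 3/8 + pi**2/48) - (-3/4) = -sqrt(3)*pi/8 + pi**2/48 + 3/8.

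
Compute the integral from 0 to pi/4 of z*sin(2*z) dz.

Integrate by parts once (u = z, dv = sin(2*z) dz).
An antiderivative is F(z) = -z*cos(2*z)/2 + sin(2*z)/4.
Then F(pi/4) - F(0) = (1/4) - (0) = 1/4.

1/4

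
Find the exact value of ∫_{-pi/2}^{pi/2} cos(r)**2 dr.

pi/2

Use the identity cos^2(r) = (1 + cos(2*r))/2.
An antiderivative is F(r) = r/2 + sin(2*r)/4.
Then F(pi/2) - F(-pi/2) = (pi/4) - (-pi/4) = pi/2.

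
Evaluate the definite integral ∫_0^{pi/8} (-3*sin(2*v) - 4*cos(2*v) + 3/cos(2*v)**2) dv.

An antiderivative is F(v) = -2*sin(2*v) + 3*cos(2*v)/2 + 3*tan(2*v)/2.
Then F(pi/8) - F(0) = (3/2 - sqrt(2)/4) - (3/2) = -sqrt(2)/4.

-sqrt(2)/4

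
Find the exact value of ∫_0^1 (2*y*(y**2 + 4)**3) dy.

369/4

Let u = y**2 + 4, so du = 2*y dy. When y = 0, u = 4; when y = 1, u = 5.
The integral becomes ∫ u**3 du from 4 to 5, with antiderivative u**4/4.
Back in y: F(y) = (y**2 + 4)**4/4.
Then F(1) - F(0) = (625/4) - (64) = 369/4.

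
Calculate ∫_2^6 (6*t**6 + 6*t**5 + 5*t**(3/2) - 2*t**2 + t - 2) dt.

-8*sqrt(2) + 72*sqrt(6) + 6012232/21

By the power rule, an antiderivative is F(t) = 6*t**7/7 + t**6 + 2*t**(5/2) - 2*t**3/3 + t**2/2 - 2*t.
Then F(6) - F(2) = (72*sqrt(6) + 2005242/7) - (8*sqrt(2) + 3494/21) = -8*sqrt(2) + 72*sqrt(6) + 6012232/21.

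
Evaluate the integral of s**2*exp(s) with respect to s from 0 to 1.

Integrate by parts twice (u = s^2, dv = exp(s) ds).
An antiderivative is F(s) = (s**2 - 2*s + 2)*exp(s).
Then F(1) - F(0) = (E) - (2) = -2 + E.

-2 + E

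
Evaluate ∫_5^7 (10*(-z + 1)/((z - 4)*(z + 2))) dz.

Factor the denominator: z**2 - 2*z - 8 = (z + 2)(z - 4).
Partial fractions: 10*(-z + 1)/((z - 4)*(z + 2)) = -5/(z + 2) - 5/(z - 4).
An antiderivative is F(z) = -5*log(z - 4) - 5*log(z + 2).
Then F(7) - F(5) = (-15*log(3)) - (-5*log(7)) = -15*log(3) + 5*log(7).

-15*log(3) + 5*log(7)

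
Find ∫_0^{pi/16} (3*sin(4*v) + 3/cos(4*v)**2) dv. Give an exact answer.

3/2 - 3*sqrt(2)/8

An antiderivative is F(v) = -3*cos(4*v)/4 + 3*tan(4*v)/4.
Then F(pi/16) - F(0) = (3/4 - 3*sqrt(2)/8) - (-3/4) = 3/2 - 3*sqrt(2)/8.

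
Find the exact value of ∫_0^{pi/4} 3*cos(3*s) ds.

sqrt(2)/2

An antiderivative is F(s) = sin(3*s).
Then F(pi/4) - F(0) = (sqrt(2)/2) - (0) = sqrt(2)/2.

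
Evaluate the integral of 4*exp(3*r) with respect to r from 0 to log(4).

84

Let u = exp(r), so du = exp(r) dr. When r = 0, u = 1; when r = log(4), u = 4.
The integral becomes 4·∫ u**2 du from 1 to 4, with antiderivative 4*u**3/3.
Back in r: F(r) = 4*exp(3*r)/3.
Then F(log(4)) - F(0) = (256/3) - (4/3) = 84.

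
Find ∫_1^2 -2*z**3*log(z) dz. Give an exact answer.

Integrate by parts once (u = ln z, dv = -2*z**3 dz).
An antiderivative is F(z) = -z**4*(4*log(z) - 1)/8.
Then F(2) - F(1) = (2 - 8*log(2)) - (1/8) = 15/8 - 8*log(2).

15/8 - 8*log(2)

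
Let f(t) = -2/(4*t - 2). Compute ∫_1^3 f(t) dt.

-log(10)/2 + log(2)/2

An antiderivative is F(t) = -log(4*t - 2)/2.
Then F(3) - F(1) = (-log(10)/2) - (-log(2)/2) = -log(10)/2 + log(2)/2.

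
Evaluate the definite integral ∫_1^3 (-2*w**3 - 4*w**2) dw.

-224/3

By the power rule, an antiderivative is F(w) = -w**4/2 - 4*w**3/3.
Then F(3) - F(1) = (-153/2) - (-11/6) = -224/3.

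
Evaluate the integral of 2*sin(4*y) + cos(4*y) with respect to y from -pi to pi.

An antiderivative is F(y) = sin(4*y)/4 - cos(4*y)/2.
Then F(pi) - F(-pi) = (-1/2) - (-1/2) = 0.

0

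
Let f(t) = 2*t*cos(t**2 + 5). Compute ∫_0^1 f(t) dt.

Let u = t**2 + 5, so du = 2*t dt. When t = 0, u = 5; when t = 1, u = 6.
The integral becomes ∫ cos(u) du from 5 to 6, with antiderivative sin(u).
Back in t: F(t) = sin(t**2 + 5).
Then F(1) - F(0) = (sin(6)) - (sin(5)) = sin(6) - sin(5).

sin(6) - sin(5)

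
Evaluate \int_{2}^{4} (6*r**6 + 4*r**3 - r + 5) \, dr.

By the power rule, an antiderivative is F(r) = 6*r**7/7 + r**4 - r**2/2 + 5*r.
Then F(4) - F(2) = (100180/7) - (936/7) = 99244/7.

99244/7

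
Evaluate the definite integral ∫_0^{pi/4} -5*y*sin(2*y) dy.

Integrate by parts once (u = y, dv = -5*sin(2*y) dy).
An antiderivative is F(y) = 5*y*cos(2*y)/2 - 5*sin(2*y)/4.
Then F(pi/4) - F(0) = (-5/4) - (0) = -5/4.

-5/4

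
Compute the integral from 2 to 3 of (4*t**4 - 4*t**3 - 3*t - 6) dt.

903/10

By the power rule, an antiderivative is F(t) = 4*t**5/5 - t**4 - 3*t**2/2 - 6*t.
Then F(3) - F(2) = (819/10) - (-42/5) = 903/10.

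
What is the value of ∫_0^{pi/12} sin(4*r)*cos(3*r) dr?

-3*sqrt(6)/28 - sqrt(2)/7 + 4/7

Use the identity sin(4*r)cos(3*r) = [sin(7*r) + sin(r)]/2.
An antiderivative is F(r) = -cos(r)/2 - cos(7*r)/14.
Then F(pi/12) - F(0) = (-3*sqrt(6)/28 - sqrt(2)/7) - (-4/7) = -3*sqrt(6)/28 - sqrt(2)/7 + 4/7.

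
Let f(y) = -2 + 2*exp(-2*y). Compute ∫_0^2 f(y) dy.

An antiderivative is F(y) = -2*y - exp(-2*y).
Then F(2) - F(0) = (-4 - exp(-4)) - (-1) = -3 - exp(-4).

-3 - exp(-4)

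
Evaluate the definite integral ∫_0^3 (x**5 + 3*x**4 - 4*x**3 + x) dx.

By the power rule, an antiderivative is F(x) = x**6/6 + 3*x**5/5 - x**4 + x**2/2.
Then F(3) - F(0) = (954/5) - (0) = 954/5.

954/5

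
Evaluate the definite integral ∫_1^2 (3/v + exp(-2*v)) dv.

An antiderivative is F(v) = 3*log(v) - exp(-2*v)/2.
Then F(2) - F(1) = (-exp(-4)/2 + 3*log(2)) - (-exp(-2)/2) = (-1 + exp(2) + 6*exp(4)*log(2))*exp(-4)/2.

(-1 + exp(2) + 6*exp(4)*log(2))*exp(-4)/2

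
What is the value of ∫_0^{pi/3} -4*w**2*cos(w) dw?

Integrate by parts twice (u = w^2, dv = -4*cos(w) dw).
An antiderivative is F(w) = -4*w**2*sin(w) - 8*w*cos(w) + 8*sin(w).
Then F(pi/3) - F(0) = (-4*pi/3 - 2*sqrt(3)*pi**2/9 + 4*sqrt(3)) - (0) = -4*pi/3 - 2*sqrt(3)*pi**2/9 + 4*sqrt(3).

-4*pi/3 - 2*sqrt(3)*pi**2/9 + 4*sqrt(3)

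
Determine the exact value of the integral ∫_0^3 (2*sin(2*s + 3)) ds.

cos(3) - cos(9)

Let u = 2*s + 3, so du = 2 ds. When s = 0, u = 3; when s = 3, u = 9.
The integral becomes ∫ sin(u) du from 3 to 9, with antiderivative -cos(u).
Back in s: F(s) = -cos(2*s + 3).
Then F(3) - F(0) = (-cos(9)) - (-cos(3)) = cos(3) - cos(9).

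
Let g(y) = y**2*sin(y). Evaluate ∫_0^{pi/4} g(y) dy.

-2 - sqrt(2)*pi**2/32 + sqrt(2)*pi/4 + sqrt(2)

Integrate by parts twice (u = y^2, dv = sin(y) dy).
An antiderivative is F(y) = -y**2*cos(y) + 2*y*sin(y) + 2*cos(y).
Then F(pi/4) - F(0) = (sqrt(2)*(-pi**2 + 8*pi + 32)/32) - (2) = -2 - sqrt(2)*pi**2/32 + sqrt(2)*pi/4 + sqrt(2).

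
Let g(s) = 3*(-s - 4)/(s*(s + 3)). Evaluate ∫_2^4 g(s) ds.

Factor the denominator: s**2 + 3*s = (s + 3)s.
Partial fractions: 3*(-s - 4)/(s*(s + 3)) = 1/(s + 3) - 4/s.
An antiderivative is F(s) = -4*log(s) + log(s + 3).
Then F(4) - F(2) = (-8*log(2) + log(7)) - (log(5/16)) = log(7/80).

log(7/80)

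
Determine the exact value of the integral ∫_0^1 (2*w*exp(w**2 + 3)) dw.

Let u = w**2 + 3, so du = 2*w dw. When w = 0, u = 3; when w = 1, u = 4.
The integral becomes ∫ exp(u) du from 3 to 4, with antiderivative exp(u).
Back in w: F(w) = exp(w**2 + 3).
Then F(1) - F(0) = (exp(4)) - (exp(3)) = -exp(3) + exp(4).

-exp(3) + exp(4)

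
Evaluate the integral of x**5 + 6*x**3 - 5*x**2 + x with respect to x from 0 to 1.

1/2

By the power rule, an antiderivative is F(x) = x**6/6 + 3*x**4/2 - 5*x**3/3 + x**2/2.
Then F(1) - F(0) = (1/2) - (0) = 1/2.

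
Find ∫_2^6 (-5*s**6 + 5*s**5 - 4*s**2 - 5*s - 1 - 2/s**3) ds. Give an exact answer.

-10168058/63

By the power rule, an antiderivative is F(s) = -5*s**7/7 + 5*s**6/6 - 4*s**3/3 - 5*s**2/2 - s + s**(-2).
Then F(6) - F(2) = (-40687481/252) - (-5083/84) = -10168058/63.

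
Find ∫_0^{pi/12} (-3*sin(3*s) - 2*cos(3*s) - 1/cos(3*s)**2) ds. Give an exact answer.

-4/3 + sqrt(2)/6

An antiderivative is F(s) = -2*sin(3*s)/3 + cos(3*s) - tan(3*s)/3.
Then F(pi/12) - F(0) = (-1/3 + sqrt(2)/6) - (1) = -4/3 + sqrt(2)/6.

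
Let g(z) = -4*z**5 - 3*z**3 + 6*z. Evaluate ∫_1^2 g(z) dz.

By the power rule, an antiderivative is F(z) = -2*z**6/3 - 3*z**4/4 + 3*z**2.
Then F(2) - F(1) = (-128/3) - (19/12) = -177/4.

-177/4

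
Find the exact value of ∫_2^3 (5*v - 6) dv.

13/2

By the power rule, an antiderivative is F(v) = 5*v**2/2 - 6*v.
Then F(3) - F(2) = (9/2) - (-2) = 13/2.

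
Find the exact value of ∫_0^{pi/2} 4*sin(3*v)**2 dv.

Use the identity sin^2(3*v) = (1 - cos(6*v))/2.
An antiderivative is F(v) = 2*v - sin(6*v)/3.
Then F(pi/2) - F(0) = (pi) - (0) = pi.

pi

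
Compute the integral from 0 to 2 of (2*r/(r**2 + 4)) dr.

log(2)

Let u = r**2 + 4, so du = 2*r dr. When r = 0, u = 4; when r = 2, u = 8.
The integral becomes ∫ 1/u du from 4 to 8, with antiderivative log(u).
Back in r: F(r) = log(r**2 + 4).
Then F(2) - F(0) = (log(8)) - (log(4)) = log(2).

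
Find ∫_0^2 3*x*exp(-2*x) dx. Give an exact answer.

3/4 - 15*exp(-4)/4

Integrate by parts once (u = x, dv = 3*exp(-2*x) dx).
An antiderivative is F(x) = (-6*x - 3)*exp(-2*x)/4.
Then F(2) - F(0) = (-15*exp(-4)/4) - (-3/4) = 3/4 - 15*exp(-4)/4.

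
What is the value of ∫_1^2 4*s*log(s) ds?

-3 + 8*log(2)

Integrate by parts once (u = ln s, dv = 4*s ds).
An antiderivative is F(s) = s**2*(2*log(s) - 1).
Then F(2) - F(1) = (-4 + 8*log(2)) - (-1) = -3 + 8*log(2).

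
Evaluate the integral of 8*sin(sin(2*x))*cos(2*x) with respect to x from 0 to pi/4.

4 - 4*cos(1)

Let u = sin(2*x), so du = 2*cos(2*x) dx. When x = 0, u = 0; when x = pi/4, u = 1.
The integral becomes 4·∫ sin(u) du from 0 to 1, with antiderivative -4*cos(u).
Back in x: F(x) = -4*cos(sin(2*x)).
Then F(pi/4) - F(0) = (-4*cos(1)) - (-4) = 4 - 4*cos(1).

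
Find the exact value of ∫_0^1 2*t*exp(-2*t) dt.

(-3 + exp(2))*exp(-2)/2

Integrate by parts once (u = t, dv = 2*exp(-2*t) dt).
An antiderivative is F(t) = (-2*t - 1)*exp(-2*t)/2.
Then F(1) - F(0) = (-3*exp(-2)/2) - (-1/2) = (-3 + exp(2))*exp(-2)/2.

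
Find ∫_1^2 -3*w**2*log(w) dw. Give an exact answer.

7/3 - 8*log(2)

Integrate by parts once (u = ln w, dv = -3*w**2 dw).
An antiderivative is F(w) = -w**3*(3*log(w) - 1)/3.
Then F(2) - F(1) = (8/3 - 8*log(2)) - (1/3) = 7/3 - 8*log(2).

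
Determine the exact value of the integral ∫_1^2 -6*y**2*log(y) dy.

Integrate by parts once (u = ln y, dv = -6*y**2 dy).
An antiderivative is F(y) = -2*y**3*(3*log(y) - 1)/3.
Then F(2) - F(1) = (16/3 - 16*log(2)) - (2/3) = 14/3 - 16*log(2).

14/3 - 16*log(2)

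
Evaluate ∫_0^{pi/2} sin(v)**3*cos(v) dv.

1/4

Let u = sin(v), so du = cos(v) dv. When v = 0, u = 0; when v = pi/2, u = 1.
The integral becomes ∫ u**3 du from 0 to 1, with antiderivative u**4/4.
Back in v: F(v) = sin(v)**4/4.
Then F(pi/2) - F(0) = (1/4) - (0) = 1/4.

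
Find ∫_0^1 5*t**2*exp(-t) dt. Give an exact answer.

10 - 25*exp(-1)

Integrate by parts twice (u = t^2, dv = 5*exp(-t) dt).
An antiderivative is F(t) = (-5*t**2 - 10*t - 10)*exp(-t).
Then F(1) - F(0) = (-25*exp(-1)) - (-10) = 10 - 25*exp(-1).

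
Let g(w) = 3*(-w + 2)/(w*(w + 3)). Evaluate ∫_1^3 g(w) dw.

Factor the denominator: w**2 + 3*w = (w + 3)w.
Partial fractions: 3*(-w + 2)/(w*(w + 3)) = -5/(w + 3) + 2/w.
An antiderivative is F(w) = 2*log(w) - 5*log(w + 3).
Then F(3) - F(1) = (-5*log(2) - 3*log(3)) - (-10*log(2)) = log(32/27).

log(32/27)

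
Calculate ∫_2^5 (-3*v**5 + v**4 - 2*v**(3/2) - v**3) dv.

By the power rule, an antiderivative is F(v) = -v**6/2 - 4*v**(5/2)/5 + v**5/5 - v**4/4.
Then F(5) - F(2) = (-29375/4 - 20*sqrt(5)) - (-148/5 - 16*sqrt(2)/5) = -146283/20 - 20*sqrt(5) + 16*sqrt(2)/5.

-146283/20 - 20*sqrt(5) + 16*sqrt(2)/5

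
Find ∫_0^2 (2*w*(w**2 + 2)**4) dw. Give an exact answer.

Let u = w**2 + 2, so du = 2*w dw. When w = 0, u = 2; when w = 2, u = 6.
The integral becomes ∫ u**4 du from 2 to 6, with antiderivative u**5/5.
Back in w: F(w) = (w**2 + 2)**5/5.
Then F(2) - F(0) = (7776/5) - (32/5) = 7744/5.

7744/5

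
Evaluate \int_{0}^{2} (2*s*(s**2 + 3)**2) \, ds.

Let u = s**2 + 3, so du = 2*s ds. When s = 0, u = 3; when s = 2, u = 7.
The integral becomes ∫ u**2 du from 3 to 7, with antiderivative u**3/3.
Back in s: F(s) = (s**2 + 3)**3/3.
Then F(2) - F(0) = (343/3) - (9) = 316/3.

316/3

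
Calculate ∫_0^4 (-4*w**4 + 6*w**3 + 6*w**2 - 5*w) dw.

-1736/5

By the power rule, an antiderivative is F(w) = -4*w**5/5 + 3*w**4/2 + 2*w**3 - 5*w**2/2.
Then F(4) - F(0) = (-1736/5) - (0) = -1736/5.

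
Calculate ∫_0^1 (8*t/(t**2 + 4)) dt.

Let u = t**2 + 4, so du = 2*t dt. When t = 0, u = 4; when t = 1, u = 5.
The integral becomes 4·∫ 1/u du from 4 to 5, with antiderivative 4*log(u).
Back in t: F(t) = 4*log(t**2 + 4).
Then F(1) - F(0) = (4*log(5)) - (8*log(2)) = -8*log(2) + 4*log(5).

-8*log(2) + 4*log(5)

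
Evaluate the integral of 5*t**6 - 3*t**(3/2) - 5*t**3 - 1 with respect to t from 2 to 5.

-30*sqrt(5) + 24*sqrt(2)/5 + 1538541/28

By the power rule, an antiderivative is F(t) = 5*t**7/7 - 6*t**(5/2)/5 - 5*t**4/4 - t.
Then F(5) - F(2) = (1540485/28 - 30*sqrt(5)) - (486/7 - 24*sqrt(2)/5) = -30*sqrt(5) + 24*sqrt(2)/5 + 1538541/28.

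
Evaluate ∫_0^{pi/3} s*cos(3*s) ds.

-2/9

Integrate by parts once (u = s, dv = cos(3*s) ds).
An antiderivative is F(s) = s*sin(3*s)/3 + cos(3*s)/9.
Then F(pi/3) - F(0) = (-1/9) - (1/9) = -2/9.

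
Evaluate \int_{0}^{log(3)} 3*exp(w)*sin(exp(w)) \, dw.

3*cos(1) - 3*cos(3)

Let u = exp(w), so du = exp(w) dw. When w = 0, u = 1; when w = log(3), u = 3.
The integral becomes 3·∫ sin(u) du from 1 to 3, with antiderivative -3*cos(u).
Back in w: F(w) = -3*cos(exp(w)).
Then F(log(3)) - F(0) = (-3*cos(3)) - (-3*cos(1)) = 3*cos(1) - 3*cos(3).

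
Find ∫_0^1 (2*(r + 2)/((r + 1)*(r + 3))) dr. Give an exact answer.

Factor the denominator: r**2 + 4*r + 3 = (r + 3)(r + 1).
Partial fractions: 2*(r + 2)/((r + 1)*(r + 3)) = 1/(r + 3) + 1/(r + 1).
An antiderivative is F(r) = log(r + 1) + log(r + 3).
Then F(1) - F(0) = (log(8)) - (log(3)) = log(8/3).

log(8/3)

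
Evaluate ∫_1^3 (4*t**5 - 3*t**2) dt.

By the power rule, an antiderivative is F(t) = 2*t**6/3 - t**3.
Then F(3) - F(1) = (459) - (-1/3) = 1378/3.

1378/3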